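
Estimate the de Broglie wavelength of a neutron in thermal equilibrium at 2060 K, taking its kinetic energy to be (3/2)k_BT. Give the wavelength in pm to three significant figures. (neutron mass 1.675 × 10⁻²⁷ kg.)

λ = 55.4 pm

KE = (3/2)k_BT = 1.5 × 1.381 × 10⁻²³ × 2060 = 4.267 × 10⁻²⁰ J.
p = √(2mKE) = √(2 × 1.675 × 10⁻²⁷ × 4.267 × 10⁻²⁰) = 1.196 × 10⁻²³ kg·m/s.
λ = h/p = 5.54 × 10⁻¹¹ m = 55.4 pm.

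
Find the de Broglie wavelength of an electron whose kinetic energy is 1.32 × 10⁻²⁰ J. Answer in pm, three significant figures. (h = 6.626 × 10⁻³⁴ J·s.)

p = √(2mKE) = √(2 × 9.109 × 10⁻³¹ × 1.320 × 10⁻²⁰) = 1.551 × 10⁻²⁵ kg·m/s.
λ = h/p = 6.626 × 10⁻³⁴ / 1.551 × 10⁻²⁵ = 4.27 × 10⁻⁹ m = 4270 pm.

λ = 4270 pm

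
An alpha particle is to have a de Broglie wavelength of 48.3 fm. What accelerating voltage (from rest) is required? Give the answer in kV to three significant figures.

V = 44.2 kV

p = h/λ = 6.626 × 10⁻³⁴ / 4.830 × 10⁻¹⁴ = 1.372 × 10⁻²⁰ kg·m/s.
KE = p²/(2m) = 1.416 × 10⁻¹⁴ J.
V = KE/2e = 1.416 × 10⁻¹⁴ / (2 × 1.602 × 10⁻¹⁹) = 44.2 kV.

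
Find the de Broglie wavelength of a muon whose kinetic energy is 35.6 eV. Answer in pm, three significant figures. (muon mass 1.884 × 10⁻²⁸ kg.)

KE = 35.6 eV = 5.703 × 10⁻¹⁸ J.
p = √(2mKE) = √(2 × 1.884 × 10⁻²⁸ × 5.703 × 10⁻¹⁸) = 4.636 × 10⁻²³ kg·m/s.
λ = h/p = 6.626 × 10⁻³⁴ / 4.636 × 10⁻²³ = 1.43 × 10⁻¹¹ m = 14.3 pm.

λ = 14.3 pm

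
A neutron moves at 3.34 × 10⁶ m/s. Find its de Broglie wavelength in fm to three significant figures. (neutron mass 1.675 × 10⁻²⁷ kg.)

λ = 118 fm

p = mv = 1.675 × 10⁻²⁷ × 3.34 × 10⁶ = 5.595 × 10⁻²¹ kg·m/s.
λ = h/p = 6.626 × 10⁻³⁴ / 5.595 × 10⁻²¹ = 1.18 × 10⁻¹³ m = 118 fm.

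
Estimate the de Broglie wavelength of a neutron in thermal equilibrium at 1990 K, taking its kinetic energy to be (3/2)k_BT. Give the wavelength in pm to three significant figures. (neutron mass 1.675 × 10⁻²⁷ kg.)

KE = (3/2)k_BT = 1.5 × 1.381 × 10⁻²³ × 1990 = 4.122 × 10⁻²⁰ J.
p = √(2mKE) = √(2 × 1.675 × 10⁻²⁷ × 4.122 × 10⁻²⁰) = 1.175 × 10⁻²³ kg·m/s.
λ = h/p = 5.64 × 10⁻¹¹ m = 56.4 pm.

λ = 56.4 pm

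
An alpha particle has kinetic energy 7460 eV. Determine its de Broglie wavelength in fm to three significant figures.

KE = 7460 eV = 1.195 × 10⁻¹⁵ J.
p = √(2mKE) = √(2 × 6.645 × 10⁻²⁷ × 1.195 × 10⁻¹⁵) = 3.985 × 10⁻²¹ kg·m/s.
λ = h/p = 6.626 × 10⁻³⁴ / 3.985 × 10⁻²¹ = 1.66 × 10⁻¹³ m = 166 fm.

λ = 166 fm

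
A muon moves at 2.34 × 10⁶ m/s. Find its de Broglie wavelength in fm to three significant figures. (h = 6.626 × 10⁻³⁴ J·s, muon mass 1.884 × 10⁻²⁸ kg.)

p = mv = 1.884 × 10⁻²⁸ × 2.34 × 10⁶ = 4.409 × 10⁻²² kg·m/s.
λ = h/p = 6.626 × 10⁻³⁴ / 4.409 × 10⁻²² = 1.50 × 10⁻¹² m = 1500 fm.

λ = 1500 fm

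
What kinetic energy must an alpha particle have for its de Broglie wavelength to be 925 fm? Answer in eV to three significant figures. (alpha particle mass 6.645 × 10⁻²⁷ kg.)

p = h/λ = 6.626 × 10⁻³⁴ / 9.250 × 10⁻¹³ = 7.163 × 10⁻²² kg·m/s.
KE = p²/(2m) = (7.163 × 10⁻²²)² / (2 × 6.645 × 10⁻²⁷) = 3.861 × 10⁻¹⁷ J = 241 eV.

KE = 241 eV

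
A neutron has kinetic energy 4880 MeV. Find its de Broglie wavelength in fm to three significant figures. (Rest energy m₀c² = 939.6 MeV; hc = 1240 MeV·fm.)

λ = 0.216 fm

Total energy E = KE + m₀c² = 4880 + 939.6 = 5819.6 MeV.
(pc)² = E² − (m₀c²)² = (5819.6)² − (939.6)² = 3.298 × 10⁷ MeV², so pc = 5743 MeV.
λ = hc/(pc) = 1240 MeV·fm / 5743 MeV = 0.216 fm.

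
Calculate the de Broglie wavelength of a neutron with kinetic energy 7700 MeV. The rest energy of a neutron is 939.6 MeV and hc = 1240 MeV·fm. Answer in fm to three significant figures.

λ = 0.144 fm

Total energy E = KE + m₀c² = 7700 + 939.6 = 8639.6 MeV.
(pc)² = E² − (m₀c²)² = (8639.6)² − (939.6)² = 7.376 × 10⁷ MeV², so pc = 8588 MeV.
λ = hc/(pc) = 1240 MeV·fm / 8588 MeV = 0.144 fm.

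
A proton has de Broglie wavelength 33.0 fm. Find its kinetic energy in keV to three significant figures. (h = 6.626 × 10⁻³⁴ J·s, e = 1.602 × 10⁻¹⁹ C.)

KE = 752 keV

p = h/λ = 6.626 × 10⁻³⁴ / 3.300 × 10⁻¹⁴ = 2.008 × 10⁻²⁰ kg·m/s.
KE = p²/(2m) = (2.008 × 10⁻²⁰)² / (2 × 1.673 × 10⁻²⁷) = 1.205 × 10⁻¹³ J = 752 keV.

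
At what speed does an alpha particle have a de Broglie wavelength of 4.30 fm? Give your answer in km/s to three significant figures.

v = 2.32 × 10⁴ km/s

p = h/λ = 6.626 × 10⁻³⁴ / 4.300 × 10⁻¹⁵ = 1.541 × 10⁻¹⁹ kg·m/s.
v = p/m = 1.541 × 10⁻¹⁹ / 6.645 × 10⁻²⁷ = 2.32 × 10⁷ m/s = 2.32 × 10⁴ km/s.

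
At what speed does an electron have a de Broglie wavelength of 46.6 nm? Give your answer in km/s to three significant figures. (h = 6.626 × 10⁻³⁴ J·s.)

v = 15.6 km/s

p = h/λ = 6.626 × 10⁻³⁴ / 4.660 × 10⁻⁸ = 1.422 × 10⁻²⁶ kg·m/s.
v = p/m = 1.422 × 10⁻²⁶ / 9.109 × 10⁻³¹ = 1.56 × 10⁴ m/s = 15.6 km/s.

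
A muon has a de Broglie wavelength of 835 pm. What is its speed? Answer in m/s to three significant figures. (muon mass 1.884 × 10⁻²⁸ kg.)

v = 4210 m/s

p = h/λ = 6.626 × 10⁻³⁴ / 8.350 × 10⁻¹⁰ = 7.935 × 10⁻²⁵ kg·m/s.
v = p/m = 7.935 × 10⁻²⁵ / 1.884 × 10⁻²⁸ = 4.21 × 10³ m/s = 4210 m/s.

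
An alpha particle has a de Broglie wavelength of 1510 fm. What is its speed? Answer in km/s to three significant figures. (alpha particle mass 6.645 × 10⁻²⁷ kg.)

p = h/λ = 6.626 × 10⁻³⁴ / 1.510 × 10⁻¹² = 4.388 × 10⁻²² kg·m/s.
v = p/m = 4.388 × 10⁻²² / 6.645 × 10⁻²⁷ = 6.60 × 10⁴ m/s = 66.0 km/s.

v = 66.0 km/s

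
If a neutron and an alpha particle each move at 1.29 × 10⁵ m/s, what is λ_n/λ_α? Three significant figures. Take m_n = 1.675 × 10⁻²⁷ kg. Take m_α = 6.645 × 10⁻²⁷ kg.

λ_n/λ_α = 3.97

At fixed v, p = mv so λ = h/(mv) ∝ 1/m.
λ_n/λ_α = m_α/m_n = 6.645 × 10⁻²⁷/1.675 × 10⁻²⁷ = 3.97.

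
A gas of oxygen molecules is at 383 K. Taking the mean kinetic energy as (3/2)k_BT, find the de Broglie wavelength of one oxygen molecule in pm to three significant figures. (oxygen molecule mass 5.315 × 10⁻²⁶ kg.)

KE = (3/2)k_BT = 1.5 × 1.381 × 10⁻²³ × 383 = 7.934 × 10⁻²¹ J.
p = √(2mKE) = √(2 × 5.315 × 10⁻²⁶ × 7.934 × 10⁻²¹) = 2.904 × 10⁻²³ kg·m/s.
λ = h/p = 2.28 × 10⁻¹¹ m = 22.8 pm.

λ = 22.8 pm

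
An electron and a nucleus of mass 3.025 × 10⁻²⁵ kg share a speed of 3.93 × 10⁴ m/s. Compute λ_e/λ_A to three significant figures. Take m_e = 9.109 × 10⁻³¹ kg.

λ_e/λ_A = 3.32 × 10⁵

At fixed v, p = mv so λ = h/(mv) ∝ 1/m.
λ_e/λ_A = m_A/m_e = 3.025 × 10⁻²⁵/9.109 × 10⁻³¹ = 3.32 × 10⁵.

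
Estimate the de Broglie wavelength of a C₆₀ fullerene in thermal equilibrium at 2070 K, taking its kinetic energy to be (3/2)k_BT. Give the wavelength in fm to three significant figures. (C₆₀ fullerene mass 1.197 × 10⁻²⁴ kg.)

KE = (3/2)k_BT = 1.5 × 1.381 × 10⁻²³ × 2070 = 4.288 × 10⁻²⁰ J.
p = √(2mKE) = √(2 × 1.197 × 10⁻²⁴ × 4.288 × 10⁻²⁰) = 3.204 × 10⁻²² kg·m/s.
λ = h/p = 2.07 × 10⁻¹² m = 2070 fm.

λ = 2070 fm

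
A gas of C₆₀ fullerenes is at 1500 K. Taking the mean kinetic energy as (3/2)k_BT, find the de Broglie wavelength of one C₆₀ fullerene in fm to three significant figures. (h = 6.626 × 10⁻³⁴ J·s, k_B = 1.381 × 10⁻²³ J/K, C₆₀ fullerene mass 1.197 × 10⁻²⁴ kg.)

KE = (3/2)k_BT = 1.5 × 1.381 × 10⁻²³ × 1500 = 3.107 × 10⁻²⁰ J.
p = √(2mKE) = √(2 × 1.197 × 10⁻²⁴ × 3.107 × 10⁻²⁰) = 2.727 × 10⁻²² kg·m/s.
λ = h/p = 2.43 × 10⁻¹² m = 2430 fm.

λ = 2430 fm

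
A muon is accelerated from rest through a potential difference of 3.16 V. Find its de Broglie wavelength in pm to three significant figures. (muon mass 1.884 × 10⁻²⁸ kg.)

KE = eV = 1.602 × 10⁻¹⁹ × 3.160 = 5.062 × 10⁻¹⁹ J.
p = √(2mKE) = √(2 × 1.884 × 10⁻²⁸ × 5.062 × 10⁻¹⁹) = 1.381 × 10⁻²³ kg·m/s.
λ = h/p = 6.626 × 10⁻³⁴ / 1.381 × 10⁻²³ = 4.80 × 10⁻¹¹ m = 48.0 pm.

λ = 48.0 pm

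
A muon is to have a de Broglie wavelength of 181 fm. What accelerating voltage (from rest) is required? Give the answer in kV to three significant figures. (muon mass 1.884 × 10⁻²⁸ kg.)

p = h/λ = 6.626 × 10⁻³⁴ / 1.810 × 10⁻¹³ = 3.661 × 10⁻²¹ kg·m/s.
KE = p²/(2m) = 3.557 × 10⁻¹⁴ J.
V = KE/e = 3.557 × 10⁻¹⁴ / (1.602 × 10⁻¹⁹) = 222 kV.

V = 222 kV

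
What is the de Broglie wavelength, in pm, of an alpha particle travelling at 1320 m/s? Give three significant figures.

λ = 75.5 pm

p = mv = 6.645 × 10⁻²⁷ × 1320 = 8.771 × 10⁻²⁴ kg·m/s.
λ = h/p = 6.626 × 10⁻³⁴ / 8.771 × 10⁻²⁴ = 7.55 × 10⁻¹¹ m = 75.5 pm.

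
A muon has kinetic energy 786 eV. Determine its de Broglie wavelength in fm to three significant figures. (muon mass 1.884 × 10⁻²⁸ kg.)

KE = 786 eV = 1.259 × 10⁻¹⁶ J.
p = √(2mKE) = √(2 × 1.884 × 10⁻²⁸ × 1.259 × 10⁻¹⁶) = 2.178 × 10⁻²² kg·m/s.
λ = h/p = 6.626 × 10⁻³⁴ / 2.178 × 10⁻²² = 3.04 × 10⁻¹² m = 3040 fm.

λ = 3040 fm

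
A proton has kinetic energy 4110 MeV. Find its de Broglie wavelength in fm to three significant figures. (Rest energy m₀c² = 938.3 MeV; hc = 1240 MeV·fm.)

λ = 0.250 fm

Total energy E = KE + m₀c² = 4110 + 938.3 = 5048.3 MeV.
(pc)² = E² − (m₀c²)² = (5048.3)² − (938.3)² = 2.460 × 10⁷ MeV², so pc = 4960 MeV.
λ = hc/(pc) = 1240 MeV·fm / 4960 MeV = 0.250 fm.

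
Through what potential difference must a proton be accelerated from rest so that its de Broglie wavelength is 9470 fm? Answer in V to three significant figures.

V = 9.13 V

p = h/λ = 6.626 × 10⁻³⁴ / 9.470 × 10⁻¹² = 6.997 × 10⁻²³ kg·m/s.
KE = p²/(2m) = 1.463 × 10⁻¹⁸ J.
V = KE/e = 1.463 × 10⁻¹⁸ / (1.602 × 10⁻¹⁹) = 9.13 V.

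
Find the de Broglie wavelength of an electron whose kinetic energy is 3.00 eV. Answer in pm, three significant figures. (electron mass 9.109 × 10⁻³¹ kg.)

KE = 3.00 eV = 4.806 × 10⁻¹⁹ J.
p = √(2mKE) = √(2 × 9.109 × 10⁻³¹ × 4.806 × 10⁻¹⁹) = 9.357 × 10⁻²⁵ kg·m/s.
λ = h/p = 6.626 × 10⁻³⁴ / 9.357 × 10⁻²⁵ = 7.08 × 10⁻¹⁰ m = 708 pm.

λ = 708 pm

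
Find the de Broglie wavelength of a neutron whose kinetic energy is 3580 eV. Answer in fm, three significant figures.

λ = 478 fm

KE = 3580 eV = 5.735 × 10⁻¹⁶ J.
p = √(2mKE) = √(2 × 1.675 × 10⁻²⁷ × 5.735 × 10⁻¹⁶) = 1.386 × 10⁻²¹ kg·m/s.
λ = h/p = 6.626 × 10⁻³⁴ / 1.386 × 10⁻²¹ = 4.78 × 10⁻¹³ m = 478 fm.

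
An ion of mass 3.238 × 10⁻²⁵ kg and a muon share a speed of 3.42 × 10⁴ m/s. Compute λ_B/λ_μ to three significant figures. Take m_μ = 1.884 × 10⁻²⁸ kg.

λ_B/λ_μ = 5.82 × 10⁻⁴

At fixed v, p = mv so λ = h/(mv) ∝ 1/m.
λ_B/λ_μ = m_μ/m_B = 1.884 × 10⁻²⁸/3.238 × 10⁻²⁵ = 5.82 × 10⁻⁴.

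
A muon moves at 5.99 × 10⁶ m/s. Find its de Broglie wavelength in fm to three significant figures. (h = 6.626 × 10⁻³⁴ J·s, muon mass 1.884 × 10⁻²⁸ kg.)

p = mv = 1.884 × 10⁻²⁸ × 5.99 × 10⁶ = 1.129 × 10⁻²¹ kg·m/s.
λ = h/p = 6.626 × 10⁻³⁴ / 1.129 × 10⁻²¹ = 5.87 × 10⁻¹³ m = 587 fm.

λ = 587 fm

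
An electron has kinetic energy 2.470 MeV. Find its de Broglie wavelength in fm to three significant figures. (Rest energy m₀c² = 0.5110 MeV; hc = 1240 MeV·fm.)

Total energy E = KE + m₀c² = 2.470 + 0.5110 = 2.9810 MeV.
(pc)² = E² − (m₀c²)² = (2.9810)² − (0.5110)² = 8.625 MeV², so pc = 2.937 MeV.
λ = hc/(pc) = 1240 MeV·fm / 2.937 MeV = 422 fm.

λ = 422 fm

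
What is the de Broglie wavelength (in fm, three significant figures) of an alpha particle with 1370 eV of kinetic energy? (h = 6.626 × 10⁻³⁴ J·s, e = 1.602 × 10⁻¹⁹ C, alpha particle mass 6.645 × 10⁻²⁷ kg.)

λ = 388 fm

KE = 1370 eV = 2.195 × 10⁻¹⁶ J.
p = √(2mKE) = √(2 × 6.645 × 10⁻²⁷ × 2.195 × 10⁻¹⁶) = 1.708 × 10⁻²¹ kg·m/s.
λ = h/p = 6.626 × 10⁻³⁴ / 1.708 × 10⁻²¹ = 3.88 × 10⁻¹³ m = 388 fm.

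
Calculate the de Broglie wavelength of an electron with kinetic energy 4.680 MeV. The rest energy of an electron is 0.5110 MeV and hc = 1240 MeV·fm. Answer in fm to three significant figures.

Total energy E = KE + m₀c² = 4.680 + 0.5110 = 5.1910 MeV.
(pc)² = E² − (m₀c²)² = (5.1910)² − (0.5110)² = 26.69 MeV², so pc = 5.166 MeV.
λ = hc/(pc) = 1240 MeV·fm / 5.166 MeV = 240 fm.

λ = 240 fm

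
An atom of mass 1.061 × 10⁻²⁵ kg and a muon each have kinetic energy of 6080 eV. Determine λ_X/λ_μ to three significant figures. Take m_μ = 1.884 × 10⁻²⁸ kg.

λ_X/λ_μ = 0.0421

At fixed KE, p = √(2mKE) so λ = h/p ∝ 1/√m.
λ_X/λ_μ = √(m_μ/m_X) = √(1.884 × 10⁻²⁸/1.061 × 10⁻²⁵) = √(1.776 × 10⁻³) = 0.0421.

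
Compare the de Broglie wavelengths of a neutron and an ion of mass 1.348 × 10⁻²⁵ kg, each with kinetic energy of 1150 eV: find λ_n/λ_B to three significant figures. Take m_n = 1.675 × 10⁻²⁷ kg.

At fixed KE, p = √(2mKE) so λ = h/p ∝ 1/√m.
λ_n/λ_B = √(m_B/m_n) = √(1.348 × 10⁻²⁵/1.675 × 10⁻²⁷) = √(80.48) = 8.97.

λ_n/λ_B = 8.97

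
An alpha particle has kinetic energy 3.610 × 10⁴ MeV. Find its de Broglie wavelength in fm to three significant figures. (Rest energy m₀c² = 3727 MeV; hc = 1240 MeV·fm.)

Total energy E = KE + m₀c² = 3.610 × 10⁴ + 3727 = 39827 MeV.
(pc)² = E² − (m₀c²)² = (39827)² − (3727)² = 1.572 × 10⁹ MeV², so pc = 3.965 × 10⁴ MeV.
λ = hc/(pc) = 1240 MeV·fm / 3.965 × 10⁴ MeV = 0.0313 fm.

λ = 0.0313 fm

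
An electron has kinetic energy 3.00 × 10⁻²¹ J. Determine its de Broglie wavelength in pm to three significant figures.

λ = 8960 pm

p = √(2mKE) = √(2 × 9.109 × 10⁻³¹ × 3.000 × 10⁻²¹) = 7.393 × 10⁻²⁶ kg·m/s.
λ = h/p = 6.626 × 10⁻³⁴ / 7.393 × 10⁻²⁶ = 8.96 × 10⁻⁹ m = 8960 pm.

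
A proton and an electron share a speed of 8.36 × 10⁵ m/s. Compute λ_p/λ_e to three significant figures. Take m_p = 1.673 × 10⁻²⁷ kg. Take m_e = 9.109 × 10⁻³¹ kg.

At fixed v, p = mv so λ = h/(mv) ∝ 1/m.
λ_p/λ_e = m_e/m_p = 9.109 × 10⁻³¹/1.673 × 10⁻²⁷ = 5.44 × 10⁻⁴.

λ_p/λ_e = 5.44 × 10⁻⁴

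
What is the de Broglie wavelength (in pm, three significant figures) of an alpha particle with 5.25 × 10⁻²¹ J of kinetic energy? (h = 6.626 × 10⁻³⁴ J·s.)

λ = 79.3 pm

p = √(2mKE) = √(2 × 6.645 × 10⁻²⁷ × 5.250 × 10⁻²¹) = 8.353 × 10⁻²⁴ kg·m/s.
λ = h/p = 6.626 × 10⁻³⁴ / 8.353 × 10⁻²⁴ = 7.93 × 10⁻¹¹ m = 79.3 pm.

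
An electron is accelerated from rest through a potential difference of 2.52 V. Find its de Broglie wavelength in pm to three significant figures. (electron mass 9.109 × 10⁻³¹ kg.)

KE = eV = 1.602 × 10⁻¹⁹ × 2.520 = 4.037 × 10⁻¹⁹ J.
p = √(2mKE) = √(2 × 9.109 × 10⁻³¹ × 4.037 × 10⁻¹⁹) = 8.576 × 10⁻²⁵ kg·m/s.
λ = h/p = 6.626 × 10⁻³⁴ / 8.576 × 10⁻²⁵ = 7.73 × 10⁻¹⁰ m = 773 pm.

λ = 773 pm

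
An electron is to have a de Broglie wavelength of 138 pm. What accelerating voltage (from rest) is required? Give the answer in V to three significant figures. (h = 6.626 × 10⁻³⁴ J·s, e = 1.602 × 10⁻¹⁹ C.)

V = 79.0 V

p = h/λ = 6.626 × 10⁻³⁴ / 1.380 × 10⁻¹⁰ = 4.801 × 10⁻²⁴ kg·m/s.
KE = p²/(2m) = 1.265 × 10⁻¹⁷ J.
V = KE/e = 1.265 × 10⁻¹⁷ / (1.602 × 10⁻¹⁹) = 79.0 V.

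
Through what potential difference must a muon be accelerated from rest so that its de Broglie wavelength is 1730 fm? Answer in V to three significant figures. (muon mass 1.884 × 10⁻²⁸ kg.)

p = h/λ = 6.626 × 10⁻³⁴ / 1.730 × 10⁻¹² = 3.830 × 10⁻²² kg·m/s.
KE = p²/(2m) = 3.893 × 10⁻¹⁶ J.
V = KE/e = 3.893 × 10⁻¹⁶ / (1.602 × 10⁻¹⁹) = 2430 V.

V = 2430 V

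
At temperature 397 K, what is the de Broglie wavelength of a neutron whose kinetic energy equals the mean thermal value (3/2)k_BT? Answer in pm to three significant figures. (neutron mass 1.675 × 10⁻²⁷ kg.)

KE = (3/2)k_BT = 1.5 × 1.381 × 10⁻²³ × 397 = 8.224 × 10⁻²¹ J.
p = √(2mKE) = √(2 × 1.675 × 10⁻²⁷ × 8.224 × 10⁻²¹) = 5.249 × 10⁻²⁴ kg·m/s.
λ = h/p = 1.26 × 10⁻¹⁰ m = 126 pm.

λ = 126 pm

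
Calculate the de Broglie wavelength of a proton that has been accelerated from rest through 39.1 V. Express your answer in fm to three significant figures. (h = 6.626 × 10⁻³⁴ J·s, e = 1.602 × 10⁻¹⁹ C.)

λ = 4580 fm

KE = eV = 1.602 × 10⁻¹⁹ × 39.10 = 6.264 × 10⁻¹⁸ J.
p = √(2mKE) = √(2 × 1.673 × 10⁻²⁷ × 6.264 × 10⁻¹⁸) = 1.448 × 10⁻²² kg·m/s.
λ = h/p = 6.626 × 10⁻³⁴ / 1.448 × 10⁻²² = 4.58 × 10⁻¹² m = 4580 fm.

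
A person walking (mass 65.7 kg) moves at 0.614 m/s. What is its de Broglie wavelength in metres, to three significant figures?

p = mv = 65.7 × 0.614 = 4.034 × 10¹ kg·m/s.
λ = h/p = 6.626 × 10⁻³⁴ / 4.034 × 10¹ = 1.64 × 10⁻³⁵ m.

λ = 1.64 × 10⁻³⁵ m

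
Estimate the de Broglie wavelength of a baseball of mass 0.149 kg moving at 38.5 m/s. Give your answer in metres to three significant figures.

λ = 1.16 × 10⁻³⁴ m

p = mv = 0.149 × 38.5 = 5.736 kg·m/s.
λ = h/p = 6.626 × 10⁻³⁴ / 5.736 = 1.16 × 10⁻³⁴ m.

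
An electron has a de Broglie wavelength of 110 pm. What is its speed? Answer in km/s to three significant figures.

v = 6610 km/s

p = h/λ = 6.626 × 10⁻³⁴ / 1.100 × 10⁻¹⁰ = 6.024 × 10⁻²⁴ kg·m/s.
v = p/m = 6.024 × 10⁻²⁴ / 9.109 × 10⁻³¹ = 6.61 × 10⁶ m/s = 6610 km/s.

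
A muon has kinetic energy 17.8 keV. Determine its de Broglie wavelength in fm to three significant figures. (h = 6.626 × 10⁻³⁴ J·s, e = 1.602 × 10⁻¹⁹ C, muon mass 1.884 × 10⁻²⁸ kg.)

KE = 17.8 keV = 2.852 × 10⁻¹⁵ J.
p = √(2mKE) = √(2 × 1.884 × 10⁻²⁸ × 2.852 × 10⁻¹⁵) = 1.037 × 10⁻²¹ kg·m/s.
λ = h/p = 6.626 × 10⁻³⁴ / 1.037 × 10⁻²¹ = 6.39 × 10⁻¹³ m = 639 fm.

λ = 639 fm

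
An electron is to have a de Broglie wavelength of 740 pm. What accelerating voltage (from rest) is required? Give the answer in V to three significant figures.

V = 2.75 V

p = h/λ = 6.626 × 10⁻³⁴ / 7.400 × 10⁻¹⁰ = 8.954 × 10⁻²⁵ kg·m/s.
KE = p²/(2m) = 4.401 × 10⁻¹⁹ J.
V = KE/e = 4.401 × 10⁻¹⁹ / (1.602 × 10⁻¹⁹) = 2.75 V.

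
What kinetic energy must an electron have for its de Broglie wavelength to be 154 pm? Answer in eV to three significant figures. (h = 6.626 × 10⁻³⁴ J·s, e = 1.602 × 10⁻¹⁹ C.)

p = h/λ = 6.626 × 10⁻³⁴ / 1.540 × 10⁻¹⁰ = 4.303 × 10⁻²⁴ kg·m/s.
KE = p²/(2m) = (4.303 × 10⁻²⁴)² / (2 × 9.109 × 10⁻³¹) = 1.016 × 10⁻¹⁷ J = 63.4 eV.

KE = 63.4 eV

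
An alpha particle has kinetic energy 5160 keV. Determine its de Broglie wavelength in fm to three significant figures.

KE = 5160 keV = 8.266 × 10⁻¹³ J.
p = √(2mKE) = √(2 × 6.645 × 10⁻²⁷ × 8.266 × 10⁻¹³) = 1.048 × 10⁻¹⁹ kg·m/s.
λ = h/p = 6.626 × 10⁻³⁴ / 1.048 × 10⁻¹⁹ = 6.32 × 10⁻¹⁵ m = 6.32 fm.

λ = 6.32 fm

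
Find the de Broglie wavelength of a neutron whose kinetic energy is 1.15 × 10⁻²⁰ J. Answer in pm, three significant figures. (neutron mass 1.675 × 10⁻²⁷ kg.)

p = √(2mKE) = √(2 × 1.675 × 10⁻²⁷ × 1.150 × 10⁻²⁰) = 6.207 × 10⁻²⁴ kg·m/s.
λ = h/p = 6.626 × 10⁻³⁴ / 6.207 × 10⁻²⁴ = 1.07 × 10⁻¹⁰ m = 107 pm.

λ = 107 pm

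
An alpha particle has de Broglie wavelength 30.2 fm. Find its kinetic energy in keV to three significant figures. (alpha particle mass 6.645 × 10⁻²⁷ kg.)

KE = 226 keV

p = h/λ = 6.626 × 10⁻³⁴ / 3.020 × 10⁻¹⁴ = 2.194 × 10⁻²⁰ kg·m/s.
KE = p²/(2m) = (2.194 × 10⁻²⁰)² / (2 × 6.645 × 10⁻²⁷) = 3.622 × 10⁻¹⁴ J = 226 keV.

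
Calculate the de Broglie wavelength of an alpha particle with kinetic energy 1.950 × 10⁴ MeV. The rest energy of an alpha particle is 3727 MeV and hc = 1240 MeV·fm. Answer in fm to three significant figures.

Total energy E = KE + m₀c² = 1.950 × 10⁴ + 3727 = 23227 MeV.
(pc)² = E² − (m₀c²)² = (23227)² − (3727)² = 5.256 × 10⁸ MeV², so pc = 2.293 × 10⁴ MeV.
λ = hc/(pc) = 1240 MeV·fm / 2.293 × 10⁴ MeV = 0.0541 fm.

λ = 0.0541 fm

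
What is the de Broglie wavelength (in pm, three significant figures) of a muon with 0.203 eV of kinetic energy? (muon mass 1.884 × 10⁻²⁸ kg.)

λ = 189 pm

KE = 0.203 eV = 3.252 × 10⁻²⁰ J.
p = √(2mKE) = √(2 × 1.884 × 10⁻²⁸ × 3.252 × 10⁻²⁰) = 3.501 × 10⁻²⁴ kg·m/s.
λ = h/p = 6.626 × 10⁻³⁴ / 3.501 × 10⁻²⁴ = 1.89 × 10⁻¹⁰ m = 189 pm.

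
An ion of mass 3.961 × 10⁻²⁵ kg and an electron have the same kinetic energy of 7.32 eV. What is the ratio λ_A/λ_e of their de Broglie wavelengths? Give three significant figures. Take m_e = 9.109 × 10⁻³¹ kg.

At fixed KE, p = √(2mKE) so λ = h/p ∝ 1/√m.
λ_A/λ_e = √(m_e/m_A) = √(9.109 × 10⁻³¹/3.961 × 10⁻²⁵) = √(2.300 × 10⁻⁶) = 1.52 × 10⁻³.

λ_A/λ_e = 1.52 × 10⁻³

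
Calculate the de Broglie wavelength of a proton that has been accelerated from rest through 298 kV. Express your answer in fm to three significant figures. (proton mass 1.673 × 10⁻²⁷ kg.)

KE = eV = 1.602 × 10⁻¹⁹ × 2.980 × 10⁵ = 4.774 × 10⁻¹⁴ J.
p = √(2mKE) = √(2 × 1.673 × 10⁻²⁷ × 4.774 × 10⁻¹⁴) = 1.264 × 10⁻²⁰ kg·m/s.
λ = h/p = 6.626 × 10⁻³⁴ / 1.264 × 10⁻²⁰ = 5.24 × 10⁻¹⁴ m = 52.4 fm.

λ = 52.4 fm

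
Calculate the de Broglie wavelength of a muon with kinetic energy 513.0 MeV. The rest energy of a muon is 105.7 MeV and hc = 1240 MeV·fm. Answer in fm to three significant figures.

λ = 2.03 fm

Total energy E = KE + m₀c² = 513.0 + 105.7 = 618.7 MeV.
(pc)² = E² − (m₀c²)² = (618.7)² − (105.7)² = 3.716 × 10⁵ MeV², so pc = 609.6 MeV.
λ = hc/(pc) = 1240 MeV·fm / 609.6 MeV = 2.03 fm.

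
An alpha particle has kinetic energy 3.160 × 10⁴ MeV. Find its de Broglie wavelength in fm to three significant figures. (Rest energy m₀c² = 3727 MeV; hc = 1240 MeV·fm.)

λ = 0.0353 fm

Total energy E = KE + m₀c² = 3.160 × 10⁴ + 3727 = 35327 MeV.
(pc)² = E² − (m₀c²)² = (35327)² − (3727)² = 1.234 × 10⁹ MeV², so pc = 3.513 × 10⁴ MeV.
λ = hc/(pc) = 1240 MeV·fm / 3.513 × 10⁴ MeV = 0.0353 fm.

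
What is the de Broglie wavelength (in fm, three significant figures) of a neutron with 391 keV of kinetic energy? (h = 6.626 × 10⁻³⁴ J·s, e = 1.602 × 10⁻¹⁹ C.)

λ = 45.7 fm

KE = 391 keV = 6.264 × 10⁻¹⁴ J.
p = √(2mKE) = √(2 × 1.675 × 10⁻²⁷ × 6.264 × 10⁻¹⁴) = 1.449 × 10⁻²⁰ kg·m/s.
λ = h/p = 6.626 × 10⁻³⁴ / 1.449 × 10⁻²⁰ = 4.57 × 10⁻¹⁴ m = 45.7 fm.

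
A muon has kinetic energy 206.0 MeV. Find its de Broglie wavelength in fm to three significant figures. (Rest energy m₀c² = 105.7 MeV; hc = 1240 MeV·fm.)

λ = 4.23 fm

Total energy E = KE + m₀c² = 206.0 + 105.7 = 311.7 MeV.
(pc)² = E² − (m₀c²)² = (311.7)² − (105.7)² = 8.598 × 10⁴ MeV², so pc = 293.2 MeV.
λ = hc/(pc) = 1240 MeV·fm / 293.2 MeV = 4.23 fm.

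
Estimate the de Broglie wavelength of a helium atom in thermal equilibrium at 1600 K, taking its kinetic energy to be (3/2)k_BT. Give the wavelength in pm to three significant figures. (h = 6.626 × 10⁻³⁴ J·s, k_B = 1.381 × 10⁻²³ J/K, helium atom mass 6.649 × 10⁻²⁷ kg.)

KE = (3/2)k_BT = 1.5 × 1.381 × 10⁻²³ × 1600 = 3.314 × 10⁻²⁰ J.
p = √(2mKE) = √(2 × 6.649 × 10⁻²⁷ × 3.314 × 10⁻²⁰) = 2.099 × 10⁻²³ kg·m/s.
λ = h/p = 3.16 × 10⁻¹¹ m = 31.6 pm.

λ = 31.6 pm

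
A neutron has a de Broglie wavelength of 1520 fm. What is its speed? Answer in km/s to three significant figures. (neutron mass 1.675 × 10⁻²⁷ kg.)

v = 260 km/s

p = h/λ = 6.626 × 10⁻³⁴ / 1.520 × 10⁻¹² = 4.359 × 10⁻²² kg·m/s.
v = p/m = 4.359 × 10⁻²² / 1.675 × 10⁻²⁷ = 2.60 × 10⁵ m/s = 260 km/s.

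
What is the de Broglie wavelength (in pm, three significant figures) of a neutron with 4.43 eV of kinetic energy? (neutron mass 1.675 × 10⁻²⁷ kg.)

KE = 4.43 eV = 7.097 × 10⁻¹⁹ J.
p = √(2mKE) = √(2 × 1.675 × 10⁻²⁷ × 7.097 × 10⁻¹⁹) = 4.876 × 10⁻²³ kg·m/s.
λ = h/p = 6.626 × 10⁻³⁴ / 4.876 × 10⁻²³ = 1.36 × 10⁻¹¹ m = 13.6 pm.

λ = 13.6 pm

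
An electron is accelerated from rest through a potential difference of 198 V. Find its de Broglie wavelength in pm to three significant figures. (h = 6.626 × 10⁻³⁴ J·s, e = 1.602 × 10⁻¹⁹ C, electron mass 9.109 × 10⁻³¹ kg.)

KE = eV = 1.602 × 10⁻¹⁹ × 198.0 = 3.172 × 10⁻¹⁷ J.
p = √(2mKE) = √(2 × 9.109 × 10⁻³¹ × 3.172 × 10⁻¹⁷) = 7.602 × 10⁻²⁴ kg·m/s.
λ = h/p = 6.626 × 10⁻³⁴ / 7.602 × 10⁻²⁴ = 8.72 × 10⁻¹¹ m = 87.2 pm.

λ = 87.2 pm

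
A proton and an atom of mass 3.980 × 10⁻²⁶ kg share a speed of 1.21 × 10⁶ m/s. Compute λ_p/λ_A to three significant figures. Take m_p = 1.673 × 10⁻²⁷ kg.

At fixed v, p = mv so λ = h/(mv) ∝ 1/m.
λ_p/λ_A = m_A/m_p = 3.980 × 10⁻²⁶/1.673 × 10⁻²⁷ = 23.8.

λ_p/λ_A = 23.8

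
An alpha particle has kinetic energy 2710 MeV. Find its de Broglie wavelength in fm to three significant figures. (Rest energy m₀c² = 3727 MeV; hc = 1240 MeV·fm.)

λ = 0.236 fm

Total energy E = KE + m₀c² = 2710 + 3727 = 6437 MeV.
(pc)² = E² − (m₀c²)² = (6437)² − (3727)² = 2.754 × 10⁷ MeV², so pc = 5248 MeV.
λ = hc/(pc) = 1240 MeV·fm / 5248 MeV = 0.236 fm.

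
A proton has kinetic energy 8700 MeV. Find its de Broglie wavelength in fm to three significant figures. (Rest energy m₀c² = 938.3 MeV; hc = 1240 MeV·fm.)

λ = 0.129 fm

Total energy E = KE + m₀c² = 8700 + 938.3 = 9638.3 MeV.
(pc)² = E² − (m₀c²)² = (9638.3)² − (938.3)² = 9.202 × 10⁷ MeV², so pc = 9593 MeV.
λ = hc/(pc) = 1240 MeV·fm / 9593 MeV = 0.129 fm.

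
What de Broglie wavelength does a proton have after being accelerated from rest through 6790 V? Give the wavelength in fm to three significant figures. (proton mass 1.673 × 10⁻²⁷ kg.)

KE = eV = 1.602 × 10⁻¹⁹ × 6790 = 1.088 × 10⁻¹⁵ J.
p = √(2mKE) = √(2 × 1.673 × 10⁻²⁷ × 1.088 × 10⁻¹⁵) = 1.908 × 10⁻²¹ kg·m/s.
λ = h/p = 6.626 × 10⁻³⁴ / 1.908 × 10⁻²¹ = 3.47 × 10⁻¹³ m = 347 fm.

λ = 347 fm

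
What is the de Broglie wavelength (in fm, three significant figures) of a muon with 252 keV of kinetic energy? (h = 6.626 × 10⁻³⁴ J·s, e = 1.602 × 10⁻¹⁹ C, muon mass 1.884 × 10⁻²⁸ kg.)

λ = 170 fm

KE = 252 keV = 4.037 × 10⁻¹⁴ J.
p = √(2mKE) = √(2 × 1.884 × 10⁻²⁸ × 4.037 × 10⁻¹⁴) = 3.900 × 10⁻²¹ kg·m/s.
λ = h/p = 6.626 × 10⁻³⁴ / 3.900 × 10⁻²¹ = 1.70 × 10⁻¹³ m = 170 fm.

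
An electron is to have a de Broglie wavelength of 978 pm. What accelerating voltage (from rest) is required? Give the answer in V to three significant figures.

p = h/λ = 6.626 × 10⁻³⁴ / 9.780 × 10⁻¹⁰ = 6.775 × 10⁻²⁵ kg·m/s.
KE = p²/(2m) = 2.520 × 10⁻¹⁹ J.
V = KE/e = 2.520 × 10⁻¹⁹ / (1.602 × 10⁻¹⁹) = 1.57 V.

V = 1.57 V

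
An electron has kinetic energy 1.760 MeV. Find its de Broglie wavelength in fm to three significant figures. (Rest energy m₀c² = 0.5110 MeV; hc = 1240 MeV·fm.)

λ = 560 fm

Total energy E = KE + m₀c² = 1.760 + 0.5110 = 2.2710 MeV.
(pc)² = E² − (m₀c²)² = (2.2710)² − (0.5110)² = 4.896 MeV², so pc = 2.213 MeV.
λ = hc/(pc) = 1240 MeV·fm / 2.213 MeV = 560 fm.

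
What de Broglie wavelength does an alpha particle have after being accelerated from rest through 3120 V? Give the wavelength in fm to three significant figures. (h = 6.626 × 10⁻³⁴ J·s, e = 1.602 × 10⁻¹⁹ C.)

KE = 2eV = 2 × 1.602 × 10⁻¹⁹ × 3120 = 9.996 × 10⁻¹⁶ J.
p = √(2mKE) = √(2 × 6.645 × 10⁻²⁷ × 9.996 × 10⁻¹⁶) = 3.645 × 10⁻²¹ kg·m/s.
λ = h/p = 6.626 × 10⁻³⁴ / 3.645 × 10⁻²¹ = 1.82 × 10⁻¹³ m = 182 fm.

λ = 182 fm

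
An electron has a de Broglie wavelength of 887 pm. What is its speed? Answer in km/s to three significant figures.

v = 820 km/s

p = h/λ = 6.626 × 10⁻³⁴ / 8.870 × 10⁻¹⁰ = 7.470 × 10⁻²⁵ kg·m/s.
v = p/m = 7.470 × 10⁻²⁵ / 9.109 × 10⁻³¹ = 8.20 × 10⁵ m/s = 820 km/s.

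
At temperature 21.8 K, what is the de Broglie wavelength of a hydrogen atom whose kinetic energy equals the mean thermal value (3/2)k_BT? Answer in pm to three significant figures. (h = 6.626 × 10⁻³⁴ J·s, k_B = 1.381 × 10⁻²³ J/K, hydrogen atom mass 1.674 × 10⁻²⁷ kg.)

λ = 539 pm

KE = (3/2)k_BT = 1.5 × 1.381 × 10⁻²³ × 21.8 = 4.516 × 10⁻²² J.
p = √(2mKE) = √(2 × 1.674 × 10⁻²⁷ × 4.516 × 10⁻²²) = 1.230 × 10⁻²⁴ kg·m/s.
λ = h/p = 5.39 × 10⁻¹⁰ m = 539 pm.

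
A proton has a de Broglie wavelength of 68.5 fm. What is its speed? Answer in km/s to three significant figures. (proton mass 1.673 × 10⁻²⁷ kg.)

v = 5780 km/s

p = h/λ = 6.626 × 10⁻³⁴ / 6.850 × 10⁻¹⁴ = 9.673 × 10⁻²¹ kg·m/s.
v = p/m = 9.673 × 10⁻²¹ / 1.673 × 10⁻²⁷ = 5.78 × 10⁶ m/s = 5780 km/s.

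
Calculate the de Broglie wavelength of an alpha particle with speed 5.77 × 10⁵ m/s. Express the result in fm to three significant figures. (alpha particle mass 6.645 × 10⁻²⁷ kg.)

p = mv = 6.645 × 10⁻²⁷ × 5.77 × 10⁵ = 3.834 × 10⁻²¹ kg·m/s.
λ = h/p = 6.626 × 10⁻³⁴ / 3.834 × 10⁻²¹ = 1.73 × 10⁻¹³ m = 173 fm.

λ = 173 fm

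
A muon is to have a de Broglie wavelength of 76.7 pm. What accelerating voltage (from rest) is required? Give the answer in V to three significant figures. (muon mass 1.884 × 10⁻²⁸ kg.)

V = 1.24 V

p = h/λ = 6.626 × 10⁻³⁴ / 7.670 × 10⁻¹¹ = 8.639 × 10⁻²⁴ kg·m/s.
KE = p²/(2m) = 1.981 × 10⁻¹⁹ J.
V = KE/e = 1.981 × 10⁻¹⁹ / (1.602 × 10⁻¹⁹) = 1.24 V.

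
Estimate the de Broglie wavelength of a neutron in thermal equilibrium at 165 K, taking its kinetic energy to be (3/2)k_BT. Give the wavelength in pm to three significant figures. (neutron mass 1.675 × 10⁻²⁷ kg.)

KE = (3/2)k_BT = 1.5 × 1.381 × 10⁻²³ × 165 = 3.418 × 10⁻²¹ J.
p = √(2mKE) = √(2 × 1.675 × 10⁻²⁷ × 3.418 × 10⁻²¹) = 3.384 × 10⁻²⁴ kg·m/s.
λ = h/p = 1.96 × 10⁻¹⁰ m = 196 pm.

λ = 196 pm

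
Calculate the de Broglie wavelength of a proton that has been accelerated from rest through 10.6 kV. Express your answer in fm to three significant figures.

λ = 278 fm

KE = eV = 1.602 × 10⁻¹⁹ × 1.060 × 10⁴ = 1.698 × 10⁻¹⁵ J.
p = √(2mKE) = √(2 × 1.673 × 10⁻²⁷ × 1.698 × 10⁻¹⁵) = 2.384 × 10⁻²¹ kg·m/s.
λ = h/p = 6.626 × 10⁻³⁴ / 2.384 × 10⁻²¹ = 2.78 × 10⁻¹³ m = 278 fm.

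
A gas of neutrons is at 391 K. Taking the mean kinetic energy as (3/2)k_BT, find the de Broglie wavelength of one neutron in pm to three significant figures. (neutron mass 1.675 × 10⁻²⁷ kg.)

λ = 127 pm

KE = (3/2)k_BT = 1.5 × 1.381 × 10⁻²³ × 391 = 8.100 × 10⁻²¹ J.
p = √(2mKE) = √(2 × 1.675 × 10⁻²⁷ × 8.100 × 10⁻²¹) = 5.209 × 10⁻²⁴ kg·m/s.
λ = h/p = 1.27 × 10⁻¹⁰ m = 127 pm.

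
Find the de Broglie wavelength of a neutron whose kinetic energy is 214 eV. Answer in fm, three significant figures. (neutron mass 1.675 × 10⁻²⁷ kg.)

KE = 214 eV = 3.428 × 10⁻¹⁷ J.
p = √(2mKE) = √(2 × 1.675 × 10⁻²⁷ × 3.428 × 10⁻¹⁷) = 3.389 × 10⁻²² kg·m/s.
λ = h/p = 6.626 × 10⁻³⁴ / 3.389 × 10⁻²² = 1.96 × 10⁻¹² m = 1960 fm.

λ = 1960 fm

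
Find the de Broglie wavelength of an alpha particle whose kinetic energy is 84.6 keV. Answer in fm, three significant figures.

λ = 49.4 fm

KE = 84.6 keV = 1.355 × 10⁻¹⁴ J.
p = √(2mKE) = √(2 × 6.645 × 10⁻²⁷ × 1.355 × 10⁻¹⁴) = 1.342 × 10⁻²⁰ kg·m/s.
λ = h/p = 6.626 × 10⁻³⁴ / 1.342 × 10⁻²⁰ = 4.94 × 10⁻¹⁴ m = 49.4 fm.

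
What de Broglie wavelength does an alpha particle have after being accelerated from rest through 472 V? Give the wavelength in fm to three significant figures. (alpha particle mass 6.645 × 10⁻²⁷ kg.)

λ = 467 fm

KE = 2eV = 2 × 1.602 × 10⁻¹⁹ × 472.0 = 1.512 × 10⁻¹⁶ J.
p = √(2mKE) = √(2 × 6.645 × 10⁻²⁷ × 1.512 × 10⁻¹⁶) = 1.418 × 10⁻²¹ kg·m/s.
λ = h/p = 6.626 × 10⁻³⁴ / 1.418 × 10⁻²¹ = 4.67 × 10⁻¹³ m = 467 fm.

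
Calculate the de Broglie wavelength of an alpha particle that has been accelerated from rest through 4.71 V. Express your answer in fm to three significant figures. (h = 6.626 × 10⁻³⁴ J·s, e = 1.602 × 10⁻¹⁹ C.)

KE = 2eV = 2 × 1.602 × 10⁻¹⁹ × 4.710 = 1.509 × 10⁻¹⁸ J.
p = √(2mKE) = √(2 × 6.645 × 10⁻²⁷ × 1.509 × 10⁻¹⁸) = 1.416 × 10⁻²² kg·m/s.
λ = h/p = 6.626 × 10⁻³⁴ / 1.416 × 10⁻²² = 4.68 × 10⁻¹² m = 4680 fm.

λ = 4680 fm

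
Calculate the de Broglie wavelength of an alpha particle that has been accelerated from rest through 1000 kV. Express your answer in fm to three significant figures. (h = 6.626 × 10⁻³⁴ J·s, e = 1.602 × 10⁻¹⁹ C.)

λ = 10.2 fm

KE = 2eV = 2 × 1.602 × 10⁻¹⁹ × 1.000 × 10⁶ = 3.204 × 10⁻¹³ J.
p = √(2mKE) = √(2 × 6.645 × 10⁻²⁷ × 3.204 × 10⁻¹³) = 6.525 × 10⁻²⁰ kg·m/s.
λ = h/p = 6.626 × 10⁻³⁴ / 6.525 × 10⁻²⁰ = 1.02 × 10⁻¹⁴ m = 10.2 fm.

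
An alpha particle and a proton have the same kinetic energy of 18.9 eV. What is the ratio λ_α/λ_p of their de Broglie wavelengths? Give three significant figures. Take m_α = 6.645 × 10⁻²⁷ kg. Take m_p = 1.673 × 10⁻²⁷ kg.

At fixed KE, p = √(2mKE) so λ = h/p ∝ 1/√m.
λ_α/λ_p = √(m_p/m_α) = √(1.673 × 10⁻²⁷/6.645 × 10⁻²⁷) = √(0.2518) = 0.502.

λ_α/λ_p = 0.502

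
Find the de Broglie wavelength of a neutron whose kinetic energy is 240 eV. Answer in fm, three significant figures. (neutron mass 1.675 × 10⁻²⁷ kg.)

λ = 1850 fm

KE = 240 eV = 3.845 × 10⁻¹⁷ J.
p = √(2mKE) = √(2 × 1.675 × 10⁻²⁷ × 3.845 × 10⁻¹⁷) = 3.589 × 10⁻²² kg·m/s.
λ = h/p = 6.626 × 10⁻³⁴ / 3.589 × 10⁻²² = 1.85 × 10⁻¹² m = 1850 fm.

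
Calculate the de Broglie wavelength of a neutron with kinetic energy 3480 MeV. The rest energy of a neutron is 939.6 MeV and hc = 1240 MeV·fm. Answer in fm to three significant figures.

Total energy E = KE + m₀c² = 3480 + 939.6 = 4419.6 MeV.
(pc)² = E² − (m₀c²)² = (4419.6)² − (939.6)² = 1.865 × 10⁷ MeV², so pc = 4319 MeV.
λ = hc/(pc) = 1240 MeV·fm / 4319 MeV = 0.287 fm.

λ = 0.287 fm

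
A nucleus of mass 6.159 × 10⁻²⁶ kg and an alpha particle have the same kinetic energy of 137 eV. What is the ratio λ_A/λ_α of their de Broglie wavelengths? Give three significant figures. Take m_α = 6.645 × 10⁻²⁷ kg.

At fixed KE, p = √(2mKE) so λ = h/p ∝ 1/√m.
λ_A/λ_α = √(m_α/m_A) = √(6.645 × 10⁻²⁷/6.159 × 10⁻²⁶) = √(0.1079) = 0.328.

λ_A/λ_α = 0.328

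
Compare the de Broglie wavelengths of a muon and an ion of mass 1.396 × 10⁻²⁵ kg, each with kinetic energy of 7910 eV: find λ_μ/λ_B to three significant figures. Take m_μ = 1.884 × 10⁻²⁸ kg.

At fixed KE, p = √(2mKE) so λ = h/p ∝ 1/√m.
λ_μ/λ_B = √(m_B/m_μ) = √(1.396 × 10⁻²⁵/1.884 × 10⁻²⁸) = √(741.0) = 27.2.

λ_μ/λ_B = 27.2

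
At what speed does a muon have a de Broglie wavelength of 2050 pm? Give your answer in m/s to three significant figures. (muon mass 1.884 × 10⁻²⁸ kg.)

v = 1720 m/s

p = h/λ = 6.626 × 10⁻³⁴ / 2.050 × 10⁻⁹ = 3.232 × 10⁻²⁵ kg·m/s.
v = p/m = 3.232 × 10⁻²⁵ / 1.884 × 10⁻²⁸ = 1.72 × 10³ m/s = 1720 m/s.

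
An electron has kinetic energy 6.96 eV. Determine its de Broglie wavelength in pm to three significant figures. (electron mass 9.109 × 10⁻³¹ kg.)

λ = 465 pm

KE = 6.96 eV = 1.115 × 10⁻¹⁸ J.
p = √(2mKE) = √(2 × 9.109 × 10⁻³¹ × 1.115 × 10⁻¹⁸) = 1.425 × 10⁻²⁴ kg·m/s.
λ = h/p = 6.626 × 10⁻³⁴ / 1.425 × 10⁻²⁴ = 4.65 × 10⁻¹⁰ m = 465 pm.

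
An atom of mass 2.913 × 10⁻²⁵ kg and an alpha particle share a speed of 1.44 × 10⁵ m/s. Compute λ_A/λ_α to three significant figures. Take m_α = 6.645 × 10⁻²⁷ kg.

At fixed v, p = mv so λ = h/(mv) ∝ 1/m.
λ_A/λ_α = m_α/m_A = 6.645 × 10⁻²⁷/2.913 × 10⁻²⁵ = 0.0228.

λ_A/λ_α = 0.0228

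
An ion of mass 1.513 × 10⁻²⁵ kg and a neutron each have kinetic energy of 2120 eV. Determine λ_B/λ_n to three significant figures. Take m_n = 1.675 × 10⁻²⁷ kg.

λ_B/λ_n = 0.105

At fixed KE, p = √(2mKE) so λ = h/p ∝ 1/√m.
λ_B/λ_n = √(m_n/m_B) = √(1.675 × 10⁻²⁷/1.513 × 10⁻²⁵) = √(0.01107) = 0.105.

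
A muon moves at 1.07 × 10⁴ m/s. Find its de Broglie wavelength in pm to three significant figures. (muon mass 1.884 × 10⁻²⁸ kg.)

λ = 329 pm

p = mv = 1.884 × 10⁻²⁸ × 1.07 × 10⁴ = 2.016 × 10⁻²⁴ kg·m/s.
λ = h/p = 6.626 × 10⁻³⁴ / 2.016 × 10⁻²⁴ = 3.29 × 10⁻¹⁰ m = 329 pm.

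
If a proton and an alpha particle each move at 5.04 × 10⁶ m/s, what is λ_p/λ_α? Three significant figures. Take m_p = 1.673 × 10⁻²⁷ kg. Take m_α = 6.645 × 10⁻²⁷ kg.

λ_p/λ_α = 3.97

At fixed v, p = mv so λ = h/(mv) ∝ 1/m.
λ_p/λ_α = m_α/m_p = 6.645 × 10⁻²⁷/1.673 × 10⁻²⁷ = 3.97.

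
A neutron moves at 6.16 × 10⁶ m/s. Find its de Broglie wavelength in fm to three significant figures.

p = mv = 1.675 × 10⁻²⁷ × 6.16 × 10⁶ = 1.032 × 10⁻²⁰ kg·m/s.
λ = h/p = 6.626 × 10⁻³⁴ / 1.032 × 10⁻²⁰ = 6.42 × 10⁻¹⁴ m = 64.2 fm.

λ = 64.2 fm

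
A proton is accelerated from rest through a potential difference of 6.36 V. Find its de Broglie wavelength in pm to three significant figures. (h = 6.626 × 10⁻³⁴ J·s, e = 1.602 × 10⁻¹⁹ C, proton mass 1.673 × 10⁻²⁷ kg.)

λ = 11.3 pm

KE = eV = 1.602 × 10⁻¹⁹ × 6.360 = 1.019 × 10⁻¹⁸ J.
p = √(2mKE) = √(2 × 1.673 × 10⁻²⁷ × 1.019 × 10⁻¹⁸) = 5.839 × 10⁻²³ kg·m/s.
λ = h/p = 6.626 × 10⁻³⁴ / 5.839 × 10⁻²³ = 1.13 × 10⁻¹¹ m = 11.3 pm.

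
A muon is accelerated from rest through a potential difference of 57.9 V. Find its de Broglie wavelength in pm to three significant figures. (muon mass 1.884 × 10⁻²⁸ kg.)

λ = 11.2 pm

KE = eV = 1.602 × 10⁻¹⁹ × 57.90 = 9.276 × 10⁻¹⁸ J.
p = √(2mKE) = √(2 × 1.884 × 10⁻²⁸ × 9.276 × 10⁻¹⁸) = 5.912 × 10⁻²³ kg·m/s.
λ = h/p = 6.626 × 10⁻³⁴ / 5.912 × 10⁻²³ = 1.12 × 10⁻¹¹ m = 11.2 pm.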